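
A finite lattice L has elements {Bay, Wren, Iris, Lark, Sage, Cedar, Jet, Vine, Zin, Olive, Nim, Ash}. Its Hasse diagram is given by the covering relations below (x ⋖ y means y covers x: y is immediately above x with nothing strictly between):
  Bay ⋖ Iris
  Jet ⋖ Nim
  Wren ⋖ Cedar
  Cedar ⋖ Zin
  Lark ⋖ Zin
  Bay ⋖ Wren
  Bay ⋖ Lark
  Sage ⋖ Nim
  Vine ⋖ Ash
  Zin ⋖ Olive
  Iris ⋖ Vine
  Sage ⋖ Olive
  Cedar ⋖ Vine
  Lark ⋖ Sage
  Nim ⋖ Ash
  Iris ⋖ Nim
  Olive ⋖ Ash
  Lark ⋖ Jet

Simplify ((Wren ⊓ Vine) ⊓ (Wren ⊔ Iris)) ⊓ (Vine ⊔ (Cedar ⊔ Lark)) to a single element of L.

Wren ∧ Vine = Wren
Wren ∨ Iris = Vine
Wren ∧ Vine = Wren
Cedar ∨ Lark = Zin
Vine ∨ Zin = Ash
Wren ∧ Ash = Wren

Wren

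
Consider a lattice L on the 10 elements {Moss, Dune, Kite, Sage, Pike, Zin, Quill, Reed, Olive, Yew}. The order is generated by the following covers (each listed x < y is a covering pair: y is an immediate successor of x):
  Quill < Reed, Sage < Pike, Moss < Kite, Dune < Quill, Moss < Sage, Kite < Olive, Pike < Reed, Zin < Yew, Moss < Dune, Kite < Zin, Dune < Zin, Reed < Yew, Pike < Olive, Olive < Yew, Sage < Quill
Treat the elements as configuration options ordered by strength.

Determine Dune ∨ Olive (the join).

Yew

Common upper bounds of {Dune, Olive}: Yew.
The least among these is Yew.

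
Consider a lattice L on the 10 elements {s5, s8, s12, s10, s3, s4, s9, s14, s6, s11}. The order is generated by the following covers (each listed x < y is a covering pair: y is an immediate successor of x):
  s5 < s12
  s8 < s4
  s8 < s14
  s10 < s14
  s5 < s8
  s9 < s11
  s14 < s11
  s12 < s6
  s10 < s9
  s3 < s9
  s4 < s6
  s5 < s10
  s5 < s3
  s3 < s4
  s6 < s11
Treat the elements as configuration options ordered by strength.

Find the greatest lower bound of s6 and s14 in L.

Common lower bounds of {s6, s14}: s5, s8.
The greatest among these is s8.

s8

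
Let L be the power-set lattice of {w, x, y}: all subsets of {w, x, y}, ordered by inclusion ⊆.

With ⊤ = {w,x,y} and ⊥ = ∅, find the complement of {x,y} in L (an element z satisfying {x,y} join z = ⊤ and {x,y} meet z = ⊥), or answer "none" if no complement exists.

Need z with {x,y} ∨ z = {w,x,y} and {x,y} ∧ z = ∅.
Checking each element gives: {w}.

{w}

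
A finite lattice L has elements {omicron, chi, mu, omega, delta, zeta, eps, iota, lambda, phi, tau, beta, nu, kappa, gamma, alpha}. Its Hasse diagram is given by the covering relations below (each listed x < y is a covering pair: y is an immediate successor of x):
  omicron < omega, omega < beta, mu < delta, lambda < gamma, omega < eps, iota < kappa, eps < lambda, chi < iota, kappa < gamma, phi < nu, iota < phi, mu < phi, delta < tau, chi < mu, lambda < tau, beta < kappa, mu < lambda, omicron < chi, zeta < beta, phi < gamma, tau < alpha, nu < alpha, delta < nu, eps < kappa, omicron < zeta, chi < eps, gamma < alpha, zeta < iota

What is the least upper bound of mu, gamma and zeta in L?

gamma

Common upper bounds of {mu, gamma, zeta}: alpha, gamma.
The least among these is gamma.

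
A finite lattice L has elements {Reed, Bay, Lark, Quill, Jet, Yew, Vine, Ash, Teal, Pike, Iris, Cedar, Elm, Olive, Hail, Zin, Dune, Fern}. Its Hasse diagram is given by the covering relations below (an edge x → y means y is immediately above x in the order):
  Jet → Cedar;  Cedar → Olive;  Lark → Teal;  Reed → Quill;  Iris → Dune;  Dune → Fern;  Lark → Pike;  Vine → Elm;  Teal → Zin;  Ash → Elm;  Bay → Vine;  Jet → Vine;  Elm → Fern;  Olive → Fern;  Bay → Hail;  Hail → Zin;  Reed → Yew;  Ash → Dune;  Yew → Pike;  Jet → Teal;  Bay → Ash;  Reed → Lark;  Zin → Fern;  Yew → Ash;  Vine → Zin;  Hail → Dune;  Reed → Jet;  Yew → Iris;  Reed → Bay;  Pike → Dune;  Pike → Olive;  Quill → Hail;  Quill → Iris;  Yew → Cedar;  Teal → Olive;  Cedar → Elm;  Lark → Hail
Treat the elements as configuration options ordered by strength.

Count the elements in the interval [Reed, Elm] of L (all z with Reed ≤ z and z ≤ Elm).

8

The interval [Reed, Elm] = {Ash, Bay, Cedar, Elm, Jet, Reed, Vine, Yew}, which has 8 elements.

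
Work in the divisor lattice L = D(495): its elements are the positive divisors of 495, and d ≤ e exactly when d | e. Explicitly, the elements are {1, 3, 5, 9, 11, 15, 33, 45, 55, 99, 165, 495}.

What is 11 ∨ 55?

55

In the divisibility order, the join is the least common multiple: lcm(11, 55) = 55.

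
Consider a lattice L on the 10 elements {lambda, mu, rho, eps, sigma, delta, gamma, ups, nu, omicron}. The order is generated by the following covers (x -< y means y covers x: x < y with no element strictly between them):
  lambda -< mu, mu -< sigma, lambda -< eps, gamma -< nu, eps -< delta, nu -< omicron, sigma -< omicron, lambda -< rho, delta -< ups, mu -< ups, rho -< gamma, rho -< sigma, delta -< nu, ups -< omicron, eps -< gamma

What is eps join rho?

Common upper bounds of {eps, rho}: gamma, nu, omicron.
The least among these is gamma.

gamma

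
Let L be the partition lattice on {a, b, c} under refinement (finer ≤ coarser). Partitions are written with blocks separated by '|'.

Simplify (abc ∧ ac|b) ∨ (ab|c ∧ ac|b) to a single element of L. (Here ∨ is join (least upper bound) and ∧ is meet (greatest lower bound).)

ac|b

abc ∧ ac|b = ac|b
ab|c ∧ ac|b = a|b|c
ac|b ∨ a|b|c = ac|b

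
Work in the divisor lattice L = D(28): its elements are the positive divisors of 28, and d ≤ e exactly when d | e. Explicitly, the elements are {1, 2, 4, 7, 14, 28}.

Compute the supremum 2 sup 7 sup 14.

Common upper bounds of {2, 7, 14}: 14, 28.
The least among these is 14.

14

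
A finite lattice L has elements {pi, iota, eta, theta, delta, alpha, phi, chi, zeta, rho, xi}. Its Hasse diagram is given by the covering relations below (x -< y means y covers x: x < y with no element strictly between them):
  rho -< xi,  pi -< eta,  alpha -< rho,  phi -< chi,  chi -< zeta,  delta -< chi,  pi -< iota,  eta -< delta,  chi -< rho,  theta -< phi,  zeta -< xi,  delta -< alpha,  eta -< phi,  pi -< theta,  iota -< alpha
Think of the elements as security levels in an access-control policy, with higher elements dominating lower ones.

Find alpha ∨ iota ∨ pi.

alpha

Common upper bounds of {alpha, iota, pi}: alpha, rho, xi.
The least among these is alpha.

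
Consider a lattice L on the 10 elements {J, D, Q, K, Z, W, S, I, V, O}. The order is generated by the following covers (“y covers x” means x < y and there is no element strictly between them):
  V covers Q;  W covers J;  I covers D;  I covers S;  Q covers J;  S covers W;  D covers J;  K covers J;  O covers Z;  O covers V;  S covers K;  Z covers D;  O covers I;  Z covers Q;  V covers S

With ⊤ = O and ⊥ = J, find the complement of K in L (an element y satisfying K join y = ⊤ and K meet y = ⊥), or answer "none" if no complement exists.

Z

Need y with K ∨ y = O and K ∧ y = J.
Checking each element gives: Z.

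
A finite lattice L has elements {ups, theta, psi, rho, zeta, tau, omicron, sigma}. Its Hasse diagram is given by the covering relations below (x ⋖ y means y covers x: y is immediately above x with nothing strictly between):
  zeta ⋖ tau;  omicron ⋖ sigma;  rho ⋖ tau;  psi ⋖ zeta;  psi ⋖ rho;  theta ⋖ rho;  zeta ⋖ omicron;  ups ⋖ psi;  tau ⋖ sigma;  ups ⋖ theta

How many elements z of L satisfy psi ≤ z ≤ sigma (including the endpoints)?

6

The interval [psi, sigma] = {omicron, psi, rho, sigma, tau, zeta}, which has 6 elements.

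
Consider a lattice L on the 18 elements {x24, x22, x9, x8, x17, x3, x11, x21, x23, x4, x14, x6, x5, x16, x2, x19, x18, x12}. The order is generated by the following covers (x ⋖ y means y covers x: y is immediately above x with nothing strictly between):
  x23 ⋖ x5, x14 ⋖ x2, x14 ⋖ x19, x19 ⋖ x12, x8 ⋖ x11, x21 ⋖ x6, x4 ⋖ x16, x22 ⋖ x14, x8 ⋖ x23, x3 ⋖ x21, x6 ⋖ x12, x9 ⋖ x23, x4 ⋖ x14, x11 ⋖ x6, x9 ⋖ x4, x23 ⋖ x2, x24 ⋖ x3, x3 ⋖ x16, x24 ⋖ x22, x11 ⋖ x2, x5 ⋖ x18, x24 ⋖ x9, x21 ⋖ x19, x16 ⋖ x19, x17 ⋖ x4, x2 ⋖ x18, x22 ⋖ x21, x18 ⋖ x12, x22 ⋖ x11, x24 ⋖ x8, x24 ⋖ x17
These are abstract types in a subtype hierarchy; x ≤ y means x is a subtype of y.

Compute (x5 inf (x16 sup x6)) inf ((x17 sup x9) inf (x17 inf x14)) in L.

x24

x16 ∨ x6 = x12
x5 ∧ x12 = x5
x17 ∨ x9 = x4
x17 ∧ x14 = x17
x4 ∧ x17 = x17
x5 ∧ x17 = x24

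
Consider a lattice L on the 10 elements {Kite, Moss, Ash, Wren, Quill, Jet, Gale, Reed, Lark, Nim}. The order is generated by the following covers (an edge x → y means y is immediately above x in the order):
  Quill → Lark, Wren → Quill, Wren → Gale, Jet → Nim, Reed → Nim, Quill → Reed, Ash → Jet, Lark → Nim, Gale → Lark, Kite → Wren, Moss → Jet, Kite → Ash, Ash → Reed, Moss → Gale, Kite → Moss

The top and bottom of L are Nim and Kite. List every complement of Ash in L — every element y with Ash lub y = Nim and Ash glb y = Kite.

Need y with Ash ∨ y = Nim and Ash ∧ y = Kite.
Checking each element gives: Gale, Lark.

Gale, Lark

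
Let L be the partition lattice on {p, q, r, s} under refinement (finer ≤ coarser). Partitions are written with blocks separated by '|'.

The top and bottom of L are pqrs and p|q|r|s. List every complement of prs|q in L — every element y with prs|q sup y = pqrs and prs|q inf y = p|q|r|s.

pq|r|s, p|qr|s, p|qs|r

Need y with prs|q ∨ y = pqrs and prs|q ∧ y = p|q|r|s.
Checking each element gives: pq|r|s, p|qr|s, p|qs|r.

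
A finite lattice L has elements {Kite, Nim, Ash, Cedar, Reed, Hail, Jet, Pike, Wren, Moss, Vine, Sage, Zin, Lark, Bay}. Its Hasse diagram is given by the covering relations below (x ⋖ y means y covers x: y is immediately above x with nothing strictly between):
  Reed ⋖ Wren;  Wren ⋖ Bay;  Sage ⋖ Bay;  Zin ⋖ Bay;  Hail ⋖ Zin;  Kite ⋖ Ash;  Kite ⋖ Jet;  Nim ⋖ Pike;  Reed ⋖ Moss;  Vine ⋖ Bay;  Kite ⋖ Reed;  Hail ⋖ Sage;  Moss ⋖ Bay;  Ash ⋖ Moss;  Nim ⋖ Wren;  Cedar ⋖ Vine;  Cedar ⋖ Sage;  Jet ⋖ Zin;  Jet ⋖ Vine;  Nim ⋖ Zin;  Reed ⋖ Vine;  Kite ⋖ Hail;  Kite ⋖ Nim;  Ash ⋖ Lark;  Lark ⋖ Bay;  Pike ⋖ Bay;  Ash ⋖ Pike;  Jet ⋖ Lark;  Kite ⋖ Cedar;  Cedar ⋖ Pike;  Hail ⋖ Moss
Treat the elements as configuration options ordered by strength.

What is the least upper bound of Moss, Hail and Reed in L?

Moss

Common upper bounds of {Moss, Hail, Reed}: Bay, Moss.
The least among these is Moss.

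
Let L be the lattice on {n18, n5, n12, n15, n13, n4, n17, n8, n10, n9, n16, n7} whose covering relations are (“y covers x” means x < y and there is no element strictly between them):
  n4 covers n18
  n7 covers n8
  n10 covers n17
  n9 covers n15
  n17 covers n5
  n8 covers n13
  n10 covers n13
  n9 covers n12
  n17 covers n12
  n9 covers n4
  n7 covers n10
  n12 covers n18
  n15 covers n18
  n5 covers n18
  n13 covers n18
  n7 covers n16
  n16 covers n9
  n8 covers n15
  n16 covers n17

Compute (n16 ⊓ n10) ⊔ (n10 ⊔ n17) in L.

n16 ∧ n10 = n17
n10 ∨ n17 = n10
n17 ∨ n10 = n10

n10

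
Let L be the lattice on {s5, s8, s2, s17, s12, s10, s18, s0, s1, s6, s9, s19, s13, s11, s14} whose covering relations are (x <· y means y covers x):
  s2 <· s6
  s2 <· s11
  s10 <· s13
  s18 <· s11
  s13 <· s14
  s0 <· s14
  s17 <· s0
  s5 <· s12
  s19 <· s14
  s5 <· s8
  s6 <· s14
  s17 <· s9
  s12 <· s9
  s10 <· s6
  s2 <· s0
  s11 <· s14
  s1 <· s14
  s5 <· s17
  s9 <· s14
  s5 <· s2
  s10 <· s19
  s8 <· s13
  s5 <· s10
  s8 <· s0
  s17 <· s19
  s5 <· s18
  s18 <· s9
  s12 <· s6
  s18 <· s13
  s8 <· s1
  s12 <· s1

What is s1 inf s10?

Common lower bounds of {s1, s10}: s5.
The greatest among these is s5.

s5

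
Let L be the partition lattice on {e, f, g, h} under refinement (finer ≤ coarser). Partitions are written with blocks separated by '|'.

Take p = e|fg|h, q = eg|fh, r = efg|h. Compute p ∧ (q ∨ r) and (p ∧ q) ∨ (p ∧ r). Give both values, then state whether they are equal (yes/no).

q ∨ r = efgh, so p ∧ (q ∨ r) = e|fg|h ∧ efgh = e|fg|h.
p ∧ q = e|f|g|h and p ∧ r = e|fg|h, so (p ∧ q) ∨ (p ∧ r) = e|f|g|h ∨ e|fg|h = e|fg|h.
Equal: yes.

e|fg|h; e|fg|h; yes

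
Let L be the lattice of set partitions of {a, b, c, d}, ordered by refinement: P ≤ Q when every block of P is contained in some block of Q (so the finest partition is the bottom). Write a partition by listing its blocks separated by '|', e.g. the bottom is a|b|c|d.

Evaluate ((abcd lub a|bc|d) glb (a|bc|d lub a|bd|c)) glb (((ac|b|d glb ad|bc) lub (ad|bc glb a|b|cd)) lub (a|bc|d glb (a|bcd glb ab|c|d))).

abcd ∨ a|bc|d = abcd
a|bc|d ∨ a|bd|c = a|bcd
abcd ∧ a|bcd = a|bcd
ac|b|d ∧ ad|bc = a|b|c|d
ad|bc ∧ a|b|cd = a|b|c|d
a|b|c|d ∨ a|b|c|d = a|b|c|d
a|bcd ∧ ab|c|d = a|b|c|d
a|bc|d ∧ a|b|c|d = a|b|c|d
a|b|c|d ∨ a|b|c|d = a|b|c|d
a|bcd ∧ a|b|c|d = a|b|c|d

a|b|c|d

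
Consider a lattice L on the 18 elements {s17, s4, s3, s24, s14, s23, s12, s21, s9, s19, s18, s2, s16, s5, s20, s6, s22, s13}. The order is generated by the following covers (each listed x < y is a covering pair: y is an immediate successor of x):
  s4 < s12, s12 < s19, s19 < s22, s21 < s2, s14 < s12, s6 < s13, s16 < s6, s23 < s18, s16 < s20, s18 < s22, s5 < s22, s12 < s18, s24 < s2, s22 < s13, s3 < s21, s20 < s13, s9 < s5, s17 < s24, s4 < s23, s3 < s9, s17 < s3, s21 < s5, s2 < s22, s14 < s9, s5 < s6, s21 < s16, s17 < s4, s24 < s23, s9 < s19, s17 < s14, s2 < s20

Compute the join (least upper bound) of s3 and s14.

s9

Common upper bounds of {s3, s14}: s13, s19, s22, s5, s6, s9.
The least among these is s9.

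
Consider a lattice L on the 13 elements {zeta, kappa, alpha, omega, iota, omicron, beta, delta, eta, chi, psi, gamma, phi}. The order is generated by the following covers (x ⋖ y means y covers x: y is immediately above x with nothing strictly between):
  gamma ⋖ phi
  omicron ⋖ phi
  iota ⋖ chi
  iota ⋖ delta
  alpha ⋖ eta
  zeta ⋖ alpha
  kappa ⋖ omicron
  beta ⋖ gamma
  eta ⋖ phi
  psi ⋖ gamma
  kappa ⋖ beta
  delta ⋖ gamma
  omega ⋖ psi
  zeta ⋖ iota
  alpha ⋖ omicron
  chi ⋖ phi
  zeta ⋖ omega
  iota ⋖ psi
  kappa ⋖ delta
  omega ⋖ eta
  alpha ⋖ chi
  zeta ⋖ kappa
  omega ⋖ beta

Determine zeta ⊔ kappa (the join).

kappa

Common upper bounds of {zeta, kappa}: beta, delta, gamma, kappa, omicron, phi.
The least among these is kappa.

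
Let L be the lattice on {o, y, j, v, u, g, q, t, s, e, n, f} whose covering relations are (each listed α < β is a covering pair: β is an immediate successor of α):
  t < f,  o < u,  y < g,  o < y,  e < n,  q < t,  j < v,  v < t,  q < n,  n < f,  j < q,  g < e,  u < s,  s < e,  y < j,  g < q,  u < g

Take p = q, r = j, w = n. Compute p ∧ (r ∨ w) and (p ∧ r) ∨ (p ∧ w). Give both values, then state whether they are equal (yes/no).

q; q; yes

r ∨ w = n, so p ∧ (r ∨ w) = q ∧ n = q.
p ∧ r = j and p ∧ w = q, so (p ∧ r) ∨ (p ∧ w) = j ∨ q = q.
Equal: yes.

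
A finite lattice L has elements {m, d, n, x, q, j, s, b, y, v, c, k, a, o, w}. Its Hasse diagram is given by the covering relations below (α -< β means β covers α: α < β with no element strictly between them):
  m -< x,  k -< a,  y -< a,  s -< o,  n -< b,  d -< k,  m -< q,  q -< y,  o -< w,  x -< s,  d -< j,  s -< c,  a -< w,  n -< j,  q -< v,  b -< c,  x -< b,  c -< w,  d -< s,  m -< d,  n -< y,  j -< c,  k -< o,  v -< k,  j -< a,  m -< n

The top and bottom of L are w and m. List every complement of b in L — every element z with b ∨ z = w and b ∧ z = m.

k, q, v

Need z with b ∨ z = w and b ∧ z = m.
Checking each element gives: k, q, v.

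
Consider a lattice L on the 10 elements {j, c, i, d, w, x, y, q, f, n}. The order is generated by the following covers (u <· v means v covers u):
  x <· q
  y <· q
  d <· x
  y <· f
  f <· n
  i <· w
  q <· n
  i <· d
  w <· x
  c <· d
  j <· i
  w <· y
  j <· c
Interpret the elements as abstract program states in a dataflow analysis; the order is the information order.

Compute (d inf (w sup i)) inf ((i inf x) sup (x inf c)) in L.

w ∨ i = w
d ∧ w = i
i ∧ x = i
x ∧ c = c
i ∨ c = d
i ∧ d = i

i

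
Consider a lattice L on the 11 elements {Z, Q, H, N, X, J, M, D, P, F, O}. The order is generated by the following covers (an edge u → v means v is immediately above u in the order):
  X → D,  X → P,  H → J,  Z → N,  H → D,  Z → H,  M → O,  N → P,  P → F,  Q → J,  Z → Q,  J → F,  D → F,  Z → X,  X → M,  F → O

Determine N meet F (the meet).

N

Common lower bounds of {N, F}: N, Z.
The greatest among these is N.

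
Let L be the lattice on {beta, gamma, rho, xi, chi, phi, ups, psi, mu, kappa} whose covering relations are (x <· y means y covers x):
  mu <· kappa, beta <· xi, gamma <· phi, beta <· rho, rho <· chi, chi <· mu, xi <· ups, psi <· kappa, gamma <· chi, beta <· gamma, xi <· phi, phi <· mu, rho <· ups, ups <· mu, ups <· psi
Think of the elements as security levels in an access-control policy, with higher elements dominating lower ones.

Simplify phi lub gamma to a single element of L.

phi

phi ∨ gamma = phi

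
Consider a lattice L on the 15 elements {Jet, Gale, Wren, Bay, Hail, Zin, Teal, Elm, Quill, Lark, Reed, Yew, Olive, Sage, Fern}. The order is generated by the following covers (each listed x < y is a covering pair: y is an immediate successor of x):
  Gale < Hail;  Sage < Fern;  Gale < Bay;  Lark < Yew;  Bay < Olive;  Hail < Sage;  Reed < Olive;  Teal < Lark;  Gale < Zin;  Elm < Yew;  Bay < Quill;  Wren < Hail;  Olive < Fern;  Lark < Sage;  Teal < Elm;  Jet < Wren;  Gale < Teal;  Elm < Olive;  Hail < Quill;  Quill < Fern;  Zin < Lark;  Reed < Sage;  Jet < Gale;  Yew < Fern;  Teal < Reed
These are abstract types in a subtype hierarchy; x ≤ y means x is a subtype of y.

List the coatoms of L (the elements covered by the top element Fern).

The coatoms are exactly the elements covered by Fern: Olive, Quill, Sage, Yew.

Olive, Quill, Sage, Yew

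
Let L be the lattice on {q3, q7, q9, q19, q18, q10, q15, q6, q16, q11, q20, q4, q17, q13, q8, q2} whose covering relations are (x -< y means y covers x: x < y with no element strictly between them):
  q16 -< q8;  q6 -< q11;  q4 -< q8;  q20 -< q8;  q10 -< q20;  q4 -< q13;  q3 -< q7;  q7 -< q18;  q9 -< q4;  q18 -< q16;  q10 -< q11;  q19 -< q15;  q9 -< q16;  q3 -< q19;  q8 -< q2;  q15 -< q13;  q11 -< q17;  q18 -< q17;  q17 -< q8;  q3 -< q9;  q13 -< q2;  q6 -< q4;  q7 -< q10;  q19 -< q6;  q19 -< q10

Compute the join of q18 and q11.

Common upper bounds of {q18, q11}: q17, q2, q8.
The least among these is q17.

q17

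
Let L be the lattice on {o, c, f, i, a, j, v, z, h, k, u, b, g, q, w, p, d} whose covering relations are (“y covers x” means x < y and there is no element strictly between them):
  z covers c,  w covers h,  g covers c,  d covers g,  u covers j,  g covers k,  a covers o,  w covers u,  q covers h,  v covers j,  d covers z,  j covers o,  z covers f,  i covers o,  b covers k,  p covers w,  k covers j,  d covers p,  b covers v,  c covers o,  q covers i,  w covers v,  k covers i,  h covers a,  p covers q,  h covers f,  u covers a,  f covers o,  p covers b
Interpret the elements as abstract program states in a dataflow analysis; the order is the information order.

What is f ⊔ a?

Common upper bounds of {f, a}: d, h, p, q, w.
The least among these is h.

h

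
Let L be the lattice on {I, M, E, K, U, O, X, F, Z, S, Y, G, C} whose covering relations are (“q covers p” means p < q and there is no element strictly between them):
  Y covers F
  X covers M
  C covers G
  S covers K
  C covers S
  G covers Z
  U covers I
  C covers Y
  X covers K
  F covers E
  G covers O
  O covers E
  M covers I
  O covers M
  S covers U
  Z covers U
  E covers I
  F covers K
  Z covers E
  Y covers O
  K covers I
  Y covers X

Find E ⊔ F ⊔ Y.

Y

Common upper bounds of {E, F, Y}: C, Y.
The least among these is Y.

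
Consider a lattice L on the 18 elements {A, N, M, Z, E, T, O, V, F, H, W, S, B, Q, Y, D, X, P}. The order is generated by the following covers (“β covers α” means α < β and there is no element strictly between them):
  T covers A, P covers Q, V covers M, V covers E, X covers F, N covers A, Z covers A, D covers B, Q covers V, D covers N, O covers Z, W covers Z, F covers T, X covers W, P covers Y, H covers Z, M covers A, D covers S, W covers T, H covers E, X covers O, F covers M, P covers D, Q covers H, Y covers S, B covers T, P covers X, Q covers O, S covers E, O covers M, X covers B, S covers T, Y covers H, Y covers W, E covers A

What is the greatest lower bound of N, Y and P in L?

A

Common lower bounds of {N, Y, P}: A.
The greatest among these is A.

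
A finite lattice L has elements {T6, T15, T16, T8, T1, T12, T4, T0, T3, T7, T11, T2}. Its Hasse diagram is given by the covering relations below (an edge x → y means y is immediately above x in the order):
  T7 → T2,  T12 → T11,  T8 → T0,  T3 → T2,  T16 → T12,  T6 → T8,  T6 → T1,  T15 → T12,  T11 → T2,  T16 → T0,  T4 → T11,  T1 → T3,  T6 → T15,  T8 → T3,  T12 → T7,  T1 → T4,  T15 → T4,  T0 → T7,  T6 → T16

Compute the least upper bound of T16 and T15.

Common upper bounds of {T16, T15}: T11, T12, T2, T7.
The least among these is T12.

T12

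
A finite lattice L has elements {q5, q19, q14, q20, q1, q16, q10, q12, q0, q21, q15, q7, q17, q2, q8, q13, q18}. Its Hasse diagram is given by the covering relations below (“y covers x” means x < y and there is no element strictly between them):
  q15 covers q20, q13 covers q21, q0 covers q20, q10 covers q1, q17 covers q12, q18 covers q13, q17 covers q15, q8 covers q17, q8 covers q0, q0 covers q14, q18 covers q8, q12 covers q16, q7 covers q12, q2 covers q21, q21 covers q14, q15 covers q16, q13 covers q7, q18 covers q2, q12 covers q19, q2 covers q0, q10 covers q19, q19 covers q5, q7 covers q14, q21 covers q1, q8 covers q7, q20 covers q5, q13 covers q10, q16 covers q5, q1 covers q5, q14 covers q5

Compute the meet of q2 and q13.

Common lower bounds of {q2, q13}: q1, q14, q21, q5.
The greatest among these is q21.

q21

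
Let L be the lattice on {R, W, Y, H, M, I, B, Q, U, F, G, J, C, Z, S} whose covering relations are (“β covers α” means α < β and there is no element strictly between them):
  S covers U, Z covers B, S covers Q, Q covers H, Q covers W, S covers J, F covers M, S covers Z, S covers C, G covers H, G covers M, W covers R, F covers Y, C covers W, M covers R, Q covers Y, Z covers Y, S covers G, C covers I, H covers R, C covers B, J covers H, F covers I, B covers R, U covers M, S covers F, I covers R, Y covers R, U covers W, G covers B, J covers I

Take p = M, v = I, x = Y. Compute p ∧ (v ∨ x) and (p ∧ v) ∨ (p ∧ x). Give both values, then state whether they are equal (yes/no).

M; R; no

v ∨ x = F, so p ∧ (v ∨ x) = M ∧ F = M.
p ∧ v = R and p ∧ x = R, so (p ∧ v) ∨ (p ∧ x) = R ∨ R = R.
Equal: no.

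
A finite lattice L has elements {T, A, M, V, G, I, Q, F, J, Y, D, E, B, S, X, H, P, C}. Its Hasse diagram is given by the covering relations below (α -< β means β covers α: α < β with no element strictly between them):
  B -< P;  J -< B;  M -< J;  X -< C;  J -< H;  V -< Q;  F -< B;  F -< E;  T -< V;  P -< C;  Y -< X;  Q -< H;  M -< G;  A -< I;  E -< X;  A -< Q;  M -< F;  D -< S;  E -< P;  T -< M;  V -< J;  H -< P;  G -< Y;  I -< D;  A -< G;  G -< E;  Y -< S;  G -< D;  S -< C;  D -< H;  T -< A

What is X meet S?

Common lower bounds of {X, S}: A, G, M, T, Y.
The greatest among these is Y.

Y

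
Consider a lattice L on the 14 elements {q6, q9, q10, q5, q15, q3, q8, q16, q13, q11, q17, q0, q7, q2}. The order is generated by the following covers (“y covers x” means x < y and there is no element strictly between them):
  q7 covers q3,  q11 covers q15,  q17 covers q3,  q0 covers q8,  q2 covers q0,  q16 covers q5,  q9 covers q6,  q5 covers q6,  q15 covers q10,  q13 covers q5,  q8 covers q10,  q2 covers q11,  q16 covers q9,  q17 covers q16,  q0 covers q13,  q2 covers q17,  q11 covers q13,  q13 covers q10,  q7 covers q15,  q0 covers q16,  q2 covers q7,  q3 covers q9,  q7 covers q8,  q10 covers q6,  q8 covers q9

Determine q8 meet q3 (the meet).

q9

Common lower bounds of {q8, q3}: q6, q9.
The greatest among these is q9.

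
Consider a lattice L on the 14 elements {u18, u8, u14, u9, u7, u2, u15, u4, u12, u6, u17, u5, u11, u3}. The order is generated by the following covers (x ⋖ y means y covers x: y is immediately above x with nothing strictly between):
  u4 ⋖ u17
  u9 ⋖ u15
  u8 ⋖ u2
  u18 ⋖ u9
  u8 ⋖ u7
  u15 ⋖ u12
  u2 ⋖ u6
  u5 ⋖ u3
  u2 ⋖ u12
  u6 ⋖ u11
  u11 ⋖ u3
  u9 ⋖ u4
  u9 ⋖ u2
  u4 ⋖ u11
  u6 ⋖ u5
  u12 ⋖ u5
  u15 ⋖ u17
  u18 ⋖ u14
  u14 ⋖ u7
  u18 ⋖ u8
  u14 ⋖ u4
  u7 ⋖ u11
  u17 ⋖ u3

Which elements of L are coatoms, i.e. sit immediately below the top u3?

u11, u17, u5

The coatoms are exactly the elements covered by u3: u11, u17, u5.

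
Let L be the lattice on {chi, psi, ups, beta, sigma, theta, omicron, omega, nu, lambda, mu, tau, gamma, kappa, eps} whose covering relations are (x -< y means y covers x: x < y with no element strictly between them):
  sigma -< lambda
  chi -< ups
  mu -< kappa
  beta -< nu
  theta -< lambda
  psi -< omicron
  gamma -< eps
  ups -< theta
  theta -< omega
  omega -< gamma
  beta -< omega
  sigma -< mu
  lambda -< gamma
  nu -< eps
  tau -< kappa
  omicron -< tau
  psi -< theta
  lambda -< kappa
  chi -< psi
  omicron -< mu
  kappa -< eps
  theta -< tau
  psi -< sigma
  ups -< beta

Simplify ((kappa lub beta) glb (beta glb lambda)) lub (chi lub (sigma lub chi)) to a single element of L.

kappa ∨ beta = eps
beta ∧ lambda = ups
eps ∧ ups = ups
sigma ∨ chi = sigma
chi ∨ sigma = sigma
ups ∨ sigma = lambda

lambda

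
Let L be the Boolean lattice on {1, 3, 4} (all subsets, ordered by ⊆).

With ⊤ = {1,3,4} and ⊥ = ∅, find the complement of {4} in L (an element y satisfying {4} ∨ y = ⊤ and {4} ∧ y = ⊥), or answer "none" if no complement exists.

{1,3}

Need y with {4} ∨ y = {1,3,4} and {4} ∧ y = ∅.
Checking each element gives: {1,3}.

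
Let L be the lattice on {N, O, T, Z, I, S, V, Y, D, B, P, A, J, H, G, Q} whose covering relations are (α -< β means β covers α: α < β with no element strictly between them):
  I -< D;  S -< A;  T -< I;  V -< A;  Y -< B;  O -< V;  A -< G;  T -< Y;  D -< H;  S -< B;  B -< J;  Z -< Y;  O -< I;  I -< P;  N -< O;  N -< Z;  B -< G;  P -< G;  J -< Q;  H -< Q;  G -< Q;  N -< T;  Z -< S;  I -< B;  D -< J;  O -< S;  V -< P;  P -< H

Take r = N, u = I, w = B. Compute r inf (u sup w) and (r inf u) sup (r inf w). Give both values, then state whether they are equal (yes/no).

u sup w = B, so r inf (u sup w) = N inf B = N.
r inf u = N and r inf w = N, so (r inf u) sup (r inf w) = N sup N = N.
Equal: yes.

N; N; yes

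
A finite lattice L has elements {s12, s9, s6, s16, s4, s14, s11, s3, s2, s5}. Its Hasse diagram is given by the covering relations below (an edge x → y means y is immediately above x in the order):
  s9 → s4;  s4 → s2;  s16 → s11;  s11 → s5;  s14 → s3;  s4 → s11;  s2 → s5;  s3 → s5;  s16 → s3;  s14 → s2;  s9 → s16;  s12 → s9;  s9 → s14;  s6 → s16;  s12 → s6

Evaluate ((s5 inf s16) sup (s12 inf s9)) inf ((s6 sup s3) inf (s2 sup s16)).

s5 ∧ s16 = s16
s12 ∧ s9 = s12
s16 ∨ s12 = s16
s6 ∨ s3 = s3
s2 ∨ s16 = s5
s3 ∧ s5 = s3
s16 ∧ s3 = s16

s16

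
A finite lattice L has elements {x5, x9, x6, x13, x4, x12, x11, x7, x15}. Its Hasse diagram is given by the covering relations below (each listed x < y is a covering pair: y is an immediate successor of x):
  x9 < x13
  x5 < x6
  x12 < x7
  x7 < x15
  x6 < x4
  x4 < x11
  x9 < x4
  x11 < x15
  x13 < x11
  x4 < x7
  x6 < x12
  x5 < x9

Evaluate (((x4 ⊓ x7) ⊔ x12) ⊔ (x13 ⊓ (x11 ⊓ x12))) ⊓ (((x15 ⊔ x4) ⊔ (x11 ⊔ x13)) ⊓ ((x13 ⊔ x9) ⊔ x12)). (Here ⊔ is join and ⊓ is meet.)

x7

x4 ∧ x7 = x4
x4 ∨ x12 = x7
x11 ∧ x12 = x6
x13 ∧ x6 = x5
x7 ∨ x5 = x7
x15 ∨ x4 = x15
x11 ∨ x13 = x11
x15 ∨ x11 = x15
x13 ∨ x9 = x13
x13 ∨ x12 = x15
x15 ∧ x15 = x15
x7 ∧ x15 = x7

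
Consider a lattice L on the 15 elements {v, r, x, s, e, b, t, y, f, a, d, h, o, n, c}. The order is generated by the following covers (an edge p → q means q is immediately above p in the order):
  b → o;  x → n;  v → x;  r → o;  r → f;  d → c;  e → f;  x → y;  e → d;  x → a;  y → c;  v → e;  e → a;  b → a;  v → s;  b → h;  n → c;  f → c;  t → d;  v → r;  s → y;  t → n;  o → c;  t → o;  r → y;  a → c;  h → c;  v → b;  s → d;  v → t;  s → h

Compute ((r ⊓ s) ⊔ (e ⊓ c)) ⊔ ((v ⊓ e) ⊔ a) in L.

a

r ∧ s = v
e ∧ c = e
v ∨ e = e
v ∧ e = v
v ∨ a = a
e ∨ a = a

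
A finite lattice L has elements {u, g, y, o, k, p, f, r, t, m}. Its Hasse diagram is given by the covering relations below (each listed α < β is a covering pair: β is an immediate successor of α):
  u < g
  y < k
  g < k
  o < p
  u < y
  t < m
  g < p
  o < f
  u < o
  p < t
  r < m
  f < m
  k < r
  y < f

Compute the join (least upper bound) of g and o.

Common upper bounds of {g, o}: m, p, t.
The least among these is p.

p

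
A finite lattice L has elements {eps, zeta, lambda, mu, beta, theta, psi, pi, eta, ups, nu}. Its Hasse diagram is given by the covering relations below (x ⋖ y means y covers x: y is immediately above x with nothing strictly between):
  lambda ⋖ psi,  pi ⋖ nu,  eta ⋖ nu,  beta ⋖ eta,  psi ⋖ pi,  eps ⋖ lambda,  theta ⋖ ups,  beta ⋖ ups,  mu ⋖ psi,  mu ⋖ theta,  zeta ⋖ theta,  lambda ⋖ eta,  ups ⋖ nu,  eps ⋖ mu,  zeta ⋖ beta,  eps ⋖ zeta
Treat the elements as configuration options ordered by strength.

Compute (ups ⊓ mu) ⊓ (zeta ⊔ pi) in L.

ups ∧ mu = mu
zeta ∨ pi = nu
mu ∧ nu = mu

mu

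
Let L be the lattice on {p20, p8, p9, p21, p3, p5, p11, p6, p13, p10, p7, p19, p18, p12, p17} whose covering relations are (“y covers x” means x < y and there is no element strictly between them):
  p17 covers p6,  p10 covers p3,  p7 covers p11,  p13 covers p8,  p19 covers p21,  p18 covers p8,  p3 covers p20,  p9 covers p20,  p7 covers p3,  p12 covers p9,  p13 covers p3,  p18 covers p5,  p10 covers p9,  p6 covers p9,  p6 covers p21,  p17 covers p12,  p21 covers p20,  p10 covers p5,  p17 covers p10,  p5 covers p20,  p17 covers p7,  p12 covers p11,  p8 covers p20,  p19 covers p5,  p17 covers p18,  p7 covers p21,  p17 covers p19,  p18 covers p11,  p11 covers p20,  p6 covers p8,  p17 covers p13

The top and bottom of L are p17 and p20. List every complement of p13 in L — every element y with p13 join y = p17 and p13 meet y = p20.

Need y with p13 ∨ y = p17 and p13 ∧ y = p20.
Checking each element gives: p11, p12, p19, p21, p5, p9.

p11, p12, p19, p21, p5, p9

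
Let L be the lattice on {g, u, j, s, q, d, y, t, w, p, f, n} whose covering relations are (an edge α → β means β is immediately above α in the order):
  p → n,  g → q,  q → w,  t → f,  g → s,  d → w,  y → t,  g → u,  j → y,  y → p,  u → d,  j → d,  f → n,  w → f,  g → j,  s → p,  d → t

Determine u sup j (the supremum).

d

Common upper bounds of {u, j}: d, f, n, t, w.
The least among these is d.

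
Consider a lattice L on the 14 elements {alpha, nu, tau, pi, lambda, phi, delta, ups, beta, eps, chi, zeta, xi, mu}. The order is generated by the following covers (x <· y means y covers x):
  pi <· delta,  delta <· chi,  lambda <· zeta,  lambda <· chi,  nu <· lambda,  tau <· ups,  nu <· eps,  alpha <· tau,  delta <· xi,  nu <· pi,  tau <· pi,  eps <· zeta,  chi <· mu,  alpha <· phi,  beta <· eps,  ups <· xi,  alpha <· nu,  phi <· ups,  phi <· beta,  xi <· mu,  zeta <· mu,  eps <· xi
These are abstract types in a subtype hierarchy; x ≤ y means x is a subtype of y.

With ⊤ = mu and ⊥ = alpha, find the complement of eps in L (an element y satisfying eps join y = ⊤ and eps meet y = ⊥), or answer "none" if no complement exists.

For every candidate y, either eps ∨ y ≠ mu or eps ∧ y ≠ alpha; no complement exists.

none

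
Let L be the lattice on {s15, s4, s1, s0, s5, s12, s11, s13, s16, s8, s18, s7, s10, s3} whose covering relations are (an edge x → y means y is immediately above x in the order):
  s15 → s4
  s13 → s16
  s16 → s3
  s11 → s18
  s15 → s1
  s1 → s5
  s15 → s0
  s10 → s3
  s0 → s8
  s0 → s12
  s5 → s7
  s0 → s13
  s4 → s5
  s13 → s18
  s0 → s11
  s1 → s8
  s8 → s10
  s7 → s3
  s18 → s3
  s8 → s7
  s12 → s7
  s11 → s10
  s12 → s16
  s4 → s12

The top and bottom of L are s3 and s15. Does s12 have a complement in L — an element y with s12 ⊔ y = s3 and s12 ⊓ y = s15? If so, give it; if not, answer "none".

none

For every candidate y, either s12 ∨ y ≠ s3 or s12 ∧ y ≠ s15; no complement exists.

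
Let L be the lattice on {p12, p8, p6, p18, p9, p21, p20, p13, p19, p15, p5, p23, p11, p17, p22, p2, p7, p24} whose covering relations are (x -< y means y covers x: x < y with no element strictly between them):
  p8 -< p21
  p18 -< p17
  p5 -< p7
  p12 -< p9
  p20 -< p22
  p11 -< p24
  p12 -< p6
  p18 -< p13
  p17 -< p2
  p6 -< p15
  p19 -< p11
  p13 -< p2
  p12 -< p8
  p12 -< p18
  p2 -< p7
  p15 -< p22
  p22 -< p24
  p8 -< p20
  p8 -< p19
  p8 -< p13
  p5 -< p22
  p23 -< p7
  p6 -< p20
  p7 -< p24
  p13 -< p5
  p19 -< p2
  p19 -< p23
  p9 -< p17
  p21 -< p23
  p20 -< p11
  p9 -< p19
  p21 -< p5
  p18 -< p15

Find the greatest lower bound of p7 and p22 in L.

p5

Common lower bounds of {p7, p22}: p12, p13, p18, p21, p5, p8.
The greatest among these is p5.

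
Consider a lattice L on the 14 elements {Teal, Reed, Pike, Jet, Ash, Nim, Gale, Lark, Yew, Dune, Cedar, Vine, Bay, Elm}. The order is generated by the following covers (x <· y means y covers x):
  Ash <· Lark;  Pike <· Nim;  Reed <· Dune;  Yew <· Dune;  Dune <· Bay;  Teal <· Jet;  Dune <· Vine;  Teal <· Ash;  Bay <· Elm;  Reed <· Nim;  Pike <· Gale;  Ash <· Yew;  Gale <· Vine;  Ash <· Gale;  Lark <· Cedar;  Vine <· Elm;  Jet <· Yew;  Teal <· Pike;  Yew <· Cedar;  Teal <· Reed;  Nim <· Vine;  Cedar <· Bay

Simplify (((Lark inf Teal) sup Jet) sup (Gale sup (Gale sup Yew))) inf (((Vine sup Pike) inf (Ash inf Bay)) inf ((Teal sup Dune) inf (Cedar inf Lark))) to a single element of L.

Ash

Lark ∧ Teal = Teal
Teal ∨ Jet = Jet
Gale ∨ Yew = Vine
Gale ∨ Vine = Vine
Jet ∨ Vine = Vine
Vine ∨ Pike = Vine
Ash ∧ Bay = Ash
Vine ∧ Ash = Ash
Teal ∨ Dune = Dune
Cedar ∧ Lark = Lark
Dune ∧ Lark = Ash
Ash ∧ Ash = Ash
Vine ∧ Ash = Ash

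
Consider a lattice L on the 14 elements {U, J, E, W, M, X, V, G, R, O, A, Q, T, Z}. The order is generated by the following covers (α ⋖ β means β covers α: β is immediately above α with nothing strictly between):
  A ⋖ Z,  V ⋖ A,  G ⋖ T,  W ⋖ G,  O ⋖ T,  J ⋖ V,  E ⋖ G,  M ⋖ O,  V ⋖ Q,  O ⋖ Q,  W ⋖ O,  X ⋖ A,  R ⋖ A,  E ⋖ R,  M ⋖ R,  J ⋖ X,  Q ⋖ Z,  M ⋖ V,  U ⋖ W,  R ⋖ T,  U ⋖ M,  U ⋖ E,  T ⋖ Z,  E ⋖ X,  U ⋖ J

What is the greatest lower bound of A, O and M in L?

M

Common lower bounds of {A, O, M}: M, U.
The greatest among these is M.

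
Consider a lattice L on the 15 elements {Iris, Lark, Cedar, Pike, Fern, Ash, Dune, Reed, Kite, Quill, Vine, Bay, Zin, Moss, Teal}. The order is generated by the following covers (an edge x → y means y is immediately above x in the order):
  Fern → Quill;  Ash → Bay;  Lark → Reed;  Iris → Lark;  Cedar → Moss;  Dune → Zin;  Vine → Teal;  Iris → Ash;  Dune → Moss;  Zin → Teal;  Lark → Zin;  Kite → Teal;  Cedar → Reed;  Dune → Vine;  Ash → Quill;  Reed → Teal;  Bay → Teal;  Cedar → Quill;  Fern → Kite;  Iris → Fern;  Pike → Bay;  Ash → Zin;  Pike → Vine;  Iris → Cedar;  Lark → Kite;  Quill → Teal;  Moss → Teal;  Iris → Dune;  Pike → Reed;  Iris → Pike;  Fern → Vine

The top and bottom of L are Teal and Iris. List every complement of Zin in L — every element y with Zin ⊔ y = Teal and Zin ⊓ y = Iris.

Need y with Zin ∨ y = Teal and Zin ∧ y = Iris.
Checking each element gives: Cedar, Fern, Pike.

Cedar, Fern, Pike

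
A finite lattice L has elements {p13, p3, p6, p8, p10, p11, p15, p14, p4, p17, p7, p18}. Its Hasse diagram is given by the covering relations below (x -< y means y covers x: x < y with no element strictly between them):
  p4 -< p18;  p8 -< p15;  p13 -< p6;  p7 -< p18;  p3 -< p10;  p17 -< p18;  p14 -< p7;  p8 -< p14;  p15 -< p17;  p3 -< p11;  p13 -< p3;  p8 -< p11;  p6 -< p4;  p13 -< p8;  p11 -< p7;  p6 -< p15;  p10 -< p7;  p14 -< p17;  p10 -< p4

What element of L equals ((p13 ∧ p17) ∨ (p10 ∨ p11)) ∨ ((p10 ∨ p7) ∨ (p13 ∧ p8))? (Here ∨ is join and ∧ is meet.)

p7

p13 ∧ p17 = p13
p10 ∨ p11 = p7
p13 ∨ p7 = p7
p10 ∨ p7 = p7
p13 ∧ p8 = p13
p7 ∨ p13 = p7
p7 ∨ p7 = p7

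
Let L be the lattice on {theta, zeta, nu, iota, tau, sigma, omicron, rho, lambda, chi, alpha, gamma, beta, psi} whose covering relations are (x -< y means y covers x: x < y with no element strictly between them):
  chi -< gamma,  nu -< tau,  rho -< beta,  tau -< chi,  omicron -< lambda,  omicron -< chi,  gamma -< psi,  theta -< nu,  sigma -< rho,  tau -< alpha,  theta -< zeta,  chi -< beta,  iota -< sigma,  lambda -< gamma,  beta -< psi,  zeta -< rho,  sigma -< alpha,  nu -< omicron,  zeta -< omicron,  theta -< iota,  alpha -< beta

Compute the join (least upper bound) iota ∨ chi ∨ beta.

Common upper bounds of {iota, chi, beta}: beta, psi.
The least among these is beta.

beta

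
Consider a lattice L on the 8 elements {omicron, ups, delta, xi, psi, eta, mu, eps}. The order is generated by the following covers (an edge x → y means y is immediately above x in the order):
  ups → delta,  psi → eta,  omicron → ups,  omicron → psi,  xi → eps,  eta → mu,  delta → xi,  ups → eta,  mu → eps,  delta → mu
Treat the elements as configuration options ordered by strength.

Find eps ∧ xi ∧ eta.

Common lower bounds of {eps, xi, eta}: omicron, ups.
The greatest among these is ups.

ups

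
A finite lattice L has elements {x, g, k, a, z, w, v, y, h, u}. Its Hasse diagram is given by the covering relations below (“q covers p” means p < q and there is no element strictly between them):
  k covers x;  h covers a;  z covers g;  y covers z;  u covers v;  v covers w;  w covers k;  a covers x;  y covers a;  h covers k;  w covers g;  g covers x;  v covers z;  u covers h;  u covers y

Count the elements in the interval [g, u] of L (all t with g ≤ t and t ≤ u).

6

The interval [g, u] = {g, u, v, w, y, z}, which has 6 elements.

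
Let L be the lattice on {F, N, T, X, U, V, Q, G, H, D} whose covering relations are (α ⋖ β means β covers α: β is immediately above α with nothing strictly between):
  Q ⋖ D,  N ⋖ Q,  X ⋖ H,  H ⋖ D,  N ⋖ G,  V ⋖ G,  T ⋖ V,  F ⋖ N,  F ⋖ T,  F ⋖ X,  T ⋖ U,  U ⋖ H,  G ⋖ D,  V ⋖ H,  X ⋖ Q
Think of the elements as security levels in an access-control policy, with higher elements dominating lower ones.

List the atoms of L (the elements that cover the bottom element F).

The atoms are exactly the elements that cover F: N, T, X.

N, T, X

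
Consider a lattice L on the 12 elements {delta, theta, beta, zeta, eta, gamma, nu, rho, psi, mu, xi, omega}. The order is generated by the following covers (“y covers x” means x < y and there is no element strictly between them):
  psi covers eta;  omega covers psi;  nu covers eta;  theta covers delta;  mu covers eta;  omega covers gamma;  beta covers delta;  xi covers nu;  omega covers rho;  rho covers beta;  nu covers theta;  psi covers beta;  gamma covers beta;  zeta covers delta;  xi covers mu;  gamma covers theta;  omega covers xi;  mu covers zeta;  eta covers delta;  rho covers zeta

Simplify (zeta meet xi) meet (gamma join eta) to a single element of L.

zeta

zeta ∧ xi = zeta
gamma ∨ eta = omega
zeta ∧ omega = zeta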